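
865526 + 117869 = 983395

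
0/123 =0 = 0.00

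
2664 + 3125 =5789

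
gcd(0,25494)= 25494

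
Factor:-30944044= -2^2*29^1*266759^1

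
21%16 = 5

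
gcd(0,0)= 0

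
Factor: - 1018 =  - 2^1*509^1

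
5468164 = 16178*338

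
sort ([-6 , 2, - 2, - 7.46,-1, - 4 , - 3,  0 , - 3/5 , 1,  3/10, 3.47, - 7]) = [ - 7.46, - 7, - 6, - 4 , - 3, - 2, - 1 , - 3/5,  0,3/10,  1,2 , 3.47 ] 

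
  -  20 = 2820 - 2840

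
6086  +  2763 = 8849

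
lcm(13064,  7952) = 182896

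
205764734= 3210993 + 202553741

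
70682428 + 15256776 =85939204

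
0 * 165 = 0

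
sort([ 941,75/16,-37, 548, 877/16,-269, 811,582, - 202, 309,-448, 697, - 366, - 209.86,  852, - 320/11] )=[ - 448,-366,-269, - 209.86, - 202, - 37, - 320/11,75/16,877/16,309,  548 , 582,  697,811 , 852,941 ]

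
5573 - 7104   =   - 1531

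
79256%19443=1484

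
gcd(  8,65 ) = 1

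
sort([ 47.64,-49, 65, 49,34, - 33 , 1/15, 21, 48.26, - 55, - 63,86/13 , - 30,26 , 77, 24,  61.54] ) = [ - 63, - 55, - 49,-33, - 30, 1/15,  86/13,21, 24 , 26,34,47.64, 48.26, 49, 61.54, 65,77 ]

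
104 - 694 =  - 590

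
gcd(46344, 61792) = 15448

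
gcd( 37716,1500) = 12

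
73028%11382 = 4736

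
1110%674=436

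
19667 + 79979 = 99646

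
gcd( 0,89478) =89478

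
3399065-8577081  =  -5178016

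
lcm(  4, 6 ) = 12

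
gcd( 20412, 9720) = 972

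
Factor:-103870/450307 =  - 2^1 * 5^1*11^( - 1)  *  17^1*67^ (-1 )  =  - 170/737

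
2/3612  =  1/1806 = 0.00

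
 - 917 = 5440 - 6357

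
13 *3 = 39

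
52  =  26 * 2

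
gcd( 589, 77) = 1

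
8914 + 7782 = 16696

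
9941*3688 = 36662408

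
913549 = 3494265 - 2580716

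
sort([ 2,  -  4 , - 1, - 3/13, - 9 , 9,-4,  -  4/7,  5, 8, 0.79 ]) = [ - 9, - 4,-4,-1 , - 4/7, -3/13,  0.79,2,5, 8,  9 ]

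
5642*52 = 293384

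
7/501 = 7/501 = 0.01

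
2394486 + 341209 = 2735695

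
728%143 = 13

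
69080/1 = 69080 = 69080.00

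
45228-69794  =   - 24566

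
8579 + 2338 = 10917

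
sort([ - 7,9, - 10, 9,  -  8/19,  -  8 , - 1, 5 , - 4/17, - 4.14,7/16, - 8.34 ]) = [-10,- 8.34, - 8, - 7,-4.14, - 1,  -  8/19,-4/17, 7/16 , 5, 9,  9 ] 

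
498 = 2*249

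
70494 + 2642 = 73136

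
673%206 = 55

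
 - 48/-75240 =2/3135 = 0.00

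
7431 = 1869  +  5562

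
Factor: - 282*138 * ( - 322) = 12530952 = 2^3 * 3^2*7^1 * 23^2 * 47^1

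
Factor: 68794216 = 2^3*647^1*13291^1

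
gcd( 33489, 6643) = 1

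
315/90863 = 315/90863=0.00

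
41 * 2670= 109470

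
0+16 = 16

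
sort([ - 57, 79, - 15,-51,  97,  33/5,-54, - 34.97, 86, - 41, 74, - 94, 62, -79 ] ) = [ - 94 , - 79 ,  -  57, - 54 , - 51, - 41, - 34.97, - 15,33/5,62,74, 79,86, 97]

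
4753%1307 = 832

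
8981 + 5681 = 14662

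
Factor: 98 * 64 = 2^7 * 7^2 = 6272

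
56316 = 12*4693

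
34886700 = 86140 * 405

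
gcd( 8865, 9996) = 3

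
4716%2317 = 82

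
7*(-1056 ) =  - 7392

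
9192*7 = 64344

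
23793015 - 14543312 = 9249703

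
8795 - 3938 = 4857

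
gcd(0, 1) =1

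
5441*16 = 87056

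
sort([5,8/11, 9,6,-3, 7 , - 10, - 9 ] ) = [ - 10, - 9, - 3,8/11,5,  6,7,9] 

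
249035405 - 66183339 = 182852066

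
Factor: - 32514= - 2^1*3^1*5419^1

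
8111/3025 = 8111/3025 = 2.68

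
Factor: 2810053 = 1217^1*2309^1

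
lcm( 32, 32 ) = 32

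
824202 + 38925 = 863127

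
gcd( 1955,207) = 23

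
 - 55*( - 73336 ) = 4033480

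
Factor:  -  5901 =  - 3^1 * 7^1*281^1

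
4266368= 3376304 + 890064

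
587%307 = 280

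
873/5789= 873/5789 = 0.15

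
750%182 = 22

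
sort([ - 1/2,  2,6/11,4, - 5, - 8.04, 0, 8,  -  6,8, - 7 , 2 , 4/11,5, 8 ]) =[ - 8.04, - 7, - 6 , - 5, - 1/2, 0, 4/11, 6/11,2, 2, 4, 5,  8,8,8 ]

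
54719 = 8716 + 46003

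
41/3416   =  41/3416 = 0.01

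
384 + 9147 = 9531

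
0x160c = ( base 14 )20b2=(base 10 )5644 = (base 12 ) 3324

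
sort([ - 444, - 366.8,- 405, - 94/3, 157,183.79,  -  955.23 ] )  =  [  -  955.23, - 444,  -  405, - 366.8, - 94/3, 157 , 183.79]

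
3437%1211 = 1015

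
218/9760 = 109/4880 = 0.02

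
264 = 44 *6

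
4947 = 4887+60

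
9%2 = 1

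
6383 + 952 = 7335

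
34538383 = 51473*671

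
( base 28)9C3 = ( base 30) 86f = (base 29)8n0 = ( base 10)7395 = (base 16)1ce3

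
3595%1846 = 1749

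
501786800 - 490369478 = 11417322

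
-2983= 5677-8660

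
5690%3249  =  2441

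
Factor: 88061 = 107^1*823^1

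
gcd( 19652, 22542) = 578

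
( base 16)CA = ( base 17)bf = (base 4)3022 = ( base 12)14A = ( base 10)202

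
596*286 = 170456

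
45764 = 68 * 673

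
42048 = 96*438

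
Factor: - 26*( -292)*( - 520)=-2^6*5^1 *13^2*73^1 = - 3947840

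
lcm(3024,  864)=6048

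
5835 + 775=6610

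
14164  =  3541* 4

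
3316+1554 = 4870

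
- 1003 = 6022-7025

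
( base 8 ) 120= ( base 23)3b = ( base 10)80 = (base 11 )73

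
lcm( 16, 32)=32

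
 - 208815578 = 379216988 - 588032566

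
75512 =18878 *4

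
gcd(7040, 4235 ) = 55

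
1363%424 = 91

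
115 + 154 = 269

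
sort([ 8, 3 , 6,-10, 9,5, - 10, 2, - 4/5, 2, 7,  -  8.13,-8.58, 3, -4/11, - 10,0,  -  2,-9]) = [- 10, - 10, - 10 , - 9, - 8.58,-8.13, - 2, - 4/5,-4/11, 0, 2, 2,3  ,  3,  5,6, 7,8,  9] 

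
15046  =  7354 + 7692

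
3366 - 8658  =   - 5292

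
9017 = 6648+2369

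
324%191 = 133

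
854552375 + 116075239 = 970627614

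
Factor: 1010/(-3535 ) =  - 2^1*7^(-1 ) =-2/7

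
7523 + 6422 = 13945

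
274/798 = 137/399 = 0.34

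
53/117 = 53/117  =  0.45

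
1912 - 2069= - 157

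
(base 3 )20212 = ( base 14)D3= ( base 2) 10111001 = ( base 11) 159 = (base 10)185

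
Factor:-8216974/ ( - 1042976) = 4108487/521488 = 2^( - 4 ) *11^( -1 )*41^1 * 2963^( - 1)*100207^1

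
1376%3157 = 1376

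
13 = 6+7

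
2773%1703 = 1070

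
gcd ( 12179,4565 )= 1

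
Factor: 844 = 2^2*211^1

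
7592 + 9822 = 17414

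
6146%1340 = 786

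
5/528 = 5/528 = 0.01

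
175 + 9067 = 9242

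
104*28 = 2912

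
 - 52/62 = -26/31 = -  0.84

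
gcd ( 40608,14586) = 6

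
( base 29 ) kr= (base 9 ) 744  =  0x25F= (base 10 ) 607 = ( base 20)1a7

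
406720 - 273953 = 132767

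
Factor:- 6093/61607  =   - 3^2  *7^( - 1 )*13^ ( - 1 ) = - 9/91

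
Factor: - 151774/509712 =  - 2^(-3)*3^ ( - 1 )*41^(-1)*293^1  =  - 293/984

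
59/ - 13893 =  - 1 + 13834/13893 = -0.00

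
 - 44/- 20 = 11/5=2.20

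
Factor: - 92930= - 2^1  *  5^1*9293^1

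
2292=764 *3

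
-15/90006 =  - 5/30002 = -  0.00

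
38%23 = 15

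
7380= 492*15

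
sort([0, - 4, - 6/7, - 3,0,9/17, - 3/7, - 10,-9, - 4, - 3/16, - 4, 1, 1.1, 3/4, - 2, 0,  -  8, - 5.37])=[  -  10, - 9, - 8,-5.37, - 4, - 4,- 4, - 3, - 2, - 6/7, - 3/7, - 3/16, 0, 0, 0,9/17, 3/4, 1, 1.1]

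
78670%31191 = 16288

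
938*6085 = 5707730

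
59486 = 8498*7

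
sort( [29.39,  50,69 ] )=[ 29.39,50 , 69 ]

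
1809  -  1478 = 331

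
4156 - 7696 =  - 3540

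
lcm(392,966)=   27048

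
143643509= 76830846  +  66812663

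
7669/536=14 + 165/536 = 14.31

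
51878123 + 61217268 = 113095391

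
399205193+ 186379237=585584430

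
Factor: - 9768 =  - 2^3 * 3^1 * 11^1 * 37^1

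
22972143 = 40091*573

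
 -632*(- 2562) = 1619184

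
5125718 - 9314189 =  - 4188471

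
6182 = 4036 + 2146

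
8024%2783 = 2458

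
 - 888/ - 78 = 11+5/13 = 11.38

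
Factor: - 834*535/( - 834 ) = 5^1*107^1 = 535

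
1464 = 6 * 244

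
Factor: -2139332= - 2^2 * 13^1  *41141^1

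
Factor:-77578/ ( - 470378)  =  79/479 = 79^1*479^( - 1)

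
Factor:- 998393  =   - 11^1*17^1*19^1*281^1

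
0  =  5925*0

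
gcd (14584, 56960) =8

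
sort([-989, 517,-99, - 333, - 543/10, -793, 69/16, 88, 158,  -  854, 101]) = [ - 989, - 854,-793, - 333, - 99, - 543/10,69/16, 88,  101,158,517 ] 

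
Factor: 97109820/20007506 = 2^1*3^3*5^1*29^( - 1)*179833^1*344957^(- 1) = 48554910/10003753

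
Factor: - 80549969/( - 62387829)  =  3^(-2)*7^(-2) *193^( - 1)*733^( - 1 )*983^1*81943^1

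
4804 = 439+4365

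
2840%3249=2840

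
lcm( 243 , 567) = 1701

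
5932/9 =659+1/9 = 659.11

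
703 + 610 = 1313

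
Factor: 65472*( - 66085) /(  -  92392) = 2^3*3^1*5^1*11^1*31^1*11549^ ( - 1 )*13217^1 = 540839640/11549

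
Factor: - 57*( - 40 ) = 2280= 2^3*3^1*5^1*19^1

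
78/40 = 39/20 = 1.95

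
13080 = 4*3270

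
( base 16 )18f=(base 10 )399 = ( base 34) bp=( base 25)fo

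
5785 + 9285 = 15070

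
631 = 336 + 295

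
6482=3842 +2640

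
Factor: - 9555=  - 3^1*5^1*7^2*13^1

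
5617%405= 352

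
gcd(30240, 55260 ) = 180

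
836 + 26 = 862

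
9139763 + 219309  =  9359072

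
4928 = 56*88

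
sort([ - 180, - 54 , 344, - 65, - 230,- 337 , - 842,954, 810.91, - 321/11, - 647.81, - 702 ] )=[-842, - 702, - 647.81,-337, - 230, - 180, - 65, - 54, - 321/11, 344, 810.91, 954]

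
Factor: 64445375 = 5^3*515563^1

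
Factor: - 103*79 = - 8137 = -  79^1*103^1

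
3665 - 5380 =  - 1715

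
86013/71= 1211 + 32/71 = 1211.45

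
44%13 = 5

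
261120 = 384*680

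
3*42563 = 127689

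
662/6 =110  +  1/3 = 110.33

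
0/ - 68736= 0/1 = - 0.00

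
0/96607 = 0 = 0.00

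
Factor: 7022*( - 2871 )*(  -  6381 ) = 2^1*3^4*11^1*29^1*709^1*3511^1 = 128641993722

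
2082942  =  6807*306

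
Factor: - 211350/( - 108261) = 70450/36087 = 2^1*3^( - 1 )*5^2*23^ (-1)* 523^( - 1) *1409^1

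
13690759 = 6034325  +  7656434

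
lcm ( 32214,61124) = 2383836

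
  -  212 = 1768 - 1980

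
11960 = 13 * 920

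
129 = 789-660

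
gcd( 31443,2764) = 1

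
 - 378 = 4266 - 4644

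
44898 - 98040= -53142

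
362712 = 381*952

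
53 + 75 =128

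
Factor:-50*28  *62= - 2^4*5^2*7^1*31^1= - 86800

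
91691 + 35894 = 127585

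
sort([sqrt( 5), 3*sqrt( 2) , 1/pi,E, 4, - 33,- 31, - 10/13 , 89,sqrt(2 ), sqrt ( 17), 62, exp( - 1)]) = [ -33, - 31,-10/13,1/pi,exp(-1),  sqrt (2 ), sqrt(5),E,4,sqrt( 17 ) , 3 * sqrt( 2), 62, 89]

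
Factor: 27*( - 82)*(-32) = 2^6*3^3*41^1  =  70848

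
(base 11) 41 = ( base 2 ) 101101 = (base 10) 45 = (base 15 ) 30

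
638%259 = 120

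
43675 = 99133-55458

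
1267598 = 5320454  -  4052856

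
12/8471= 12/8471 = 0.00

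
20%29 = 20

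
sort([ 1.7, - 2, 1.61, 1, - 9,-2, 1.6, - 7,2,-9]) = [-9, - 9, - 7, - 2, - 2, 1, 1.6,1.61, 1.7, 2]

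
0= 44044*0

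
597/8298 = 199/2766 = 0.07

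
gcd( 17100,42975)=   225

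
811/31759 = 811/31759= 0.03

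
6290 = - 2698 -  - 8988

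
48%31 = 17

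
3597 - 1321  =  2276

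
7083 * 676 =4788108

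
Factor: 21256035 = 3^1 * 5^1*17^1*83357^1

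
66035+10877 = 76912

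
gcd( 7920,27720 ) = 3960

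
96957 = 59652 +37305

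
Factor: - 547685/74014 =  - 2^( - 1) * 5^1*23^ ( - 1)*1609^( - 1)*109537^1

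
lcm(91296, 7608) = 91296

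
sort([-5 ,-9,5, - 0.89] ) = [ - 9, - 5,-0.89, 5] 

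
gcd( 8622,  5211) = 9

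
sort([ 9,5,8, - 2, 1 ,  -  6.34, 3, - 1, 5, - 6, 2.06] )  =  [-6.34 , - 6,  -  2, - 1, 1, 2.06,3,5, 5,8,9]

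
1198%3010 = 1198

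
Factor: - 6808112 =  - 2^4*607^1*701^1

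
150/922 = 75/461  =  0.16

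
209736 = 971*216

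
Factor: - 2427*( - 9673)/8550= 7825457/2850 = 2^( - 1)*3^( - 1) *5^ ( - 2) * 17^1 * 19^(- 1)*  569^1*809^1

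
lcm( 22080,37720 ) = 905280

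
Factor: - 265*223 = -59095 =- 5^1 * 53^1*223^1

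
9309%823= 256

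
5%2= 1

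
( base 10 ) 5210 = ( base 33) 4PT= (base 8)12132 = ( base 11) 3A07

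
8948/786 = 11 + 151/393  =  11.38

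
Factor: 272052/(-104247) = -916/351 = - 2^2*3^( - 3)*13^( - 1)*229^1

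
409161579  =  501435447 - 92273868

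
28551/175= 163+26/175 =163.15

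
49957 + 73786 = 123743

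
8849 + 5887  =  14736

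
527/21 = 527/21= 25.10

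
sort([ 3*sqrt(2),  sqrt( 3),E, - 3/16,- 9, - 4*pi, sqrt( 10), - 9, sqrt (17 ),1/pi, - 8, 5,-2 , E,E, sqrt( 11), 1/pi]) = [ - 4 * pi, - 9,-9, - 8 ,-2, - 3/16, 1/pi, 1/pi , sqrt( 3 ),  E,E,E,sqrt(10),sqrt( 11 ),sqrt(17),3*sqrt( 2 ), 5] 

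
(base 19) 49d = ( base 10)1628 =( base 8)3134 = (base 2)11001011100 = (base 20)418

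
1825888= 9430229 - 7604341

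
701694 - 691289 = 10405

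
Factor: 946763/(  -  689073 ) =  - 3^( - 1)*7^( - 1)*11^( - 1)*19^( - 1)*29^1 * 157^( - 1 )*32647^1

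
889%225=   214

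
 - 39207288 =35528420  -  74735708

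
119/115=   1 + 4/115 = 1.03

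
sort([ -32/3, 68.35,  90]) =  [ - 32/3,  68.35, 90]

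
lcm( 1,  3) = 3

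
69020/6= 11503+1/3 = 11503.33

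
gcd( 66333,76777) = 1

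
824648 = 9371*88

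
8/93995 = 8/93995  =  0.00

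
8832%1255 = 47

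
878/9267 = 878/9267= 0.09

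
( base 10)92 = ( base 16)5c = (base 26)3e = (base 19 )4g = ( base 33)2q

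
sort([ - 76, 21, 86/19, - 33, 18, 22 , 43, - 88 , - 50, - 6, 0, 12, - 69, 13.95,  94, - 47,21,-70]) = [-88,-76, - 70, - 69, - 50, - 47, - 33, - 6,  0, 86/19,  12, 13.95, 18,21,21, 22, 43, 94 ]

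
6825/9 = 2275/3 = 758.33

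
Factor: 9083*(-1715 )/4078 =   -  15577345/4078 = -2^( - 1)*5^1*7^3*31^1 *293^1*2039^( - 1)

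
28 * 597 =16716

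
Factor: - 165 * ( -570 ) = 2^1 * 3^2 * 5^2*11^1*19^1= 94050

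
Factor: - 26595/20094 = -45/34 = -2^( - 1)*3^2*5^1* 17^ ( - 1) 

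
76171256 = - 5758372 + 81929628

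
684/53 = 684/53 = 12.91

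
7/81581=7/81581  =  0.00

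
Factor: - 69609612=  - 2^2 *3^1*5800801^1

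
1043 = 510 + 533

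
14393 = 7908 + 6485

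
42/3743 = 42/3743 = 0.01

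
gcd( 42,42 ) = 42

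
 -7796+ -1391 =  - 9187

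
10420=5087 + 5333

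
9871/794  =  12+343/794 = 12.43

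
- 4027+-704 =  - 4731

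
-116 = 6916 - 7032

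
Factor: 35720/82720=19/44 = 2^(  -  2) * 11^( - 1 )*19^1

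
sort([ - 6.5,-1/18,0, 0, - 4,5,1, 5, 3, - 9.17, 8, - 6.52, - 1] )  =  [ - 9.17, - 6.52, - 6.5, - 4, - 1, - 1/18, 0,0,  1, 3, 5, 5, 8 ] 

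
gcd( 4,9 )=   1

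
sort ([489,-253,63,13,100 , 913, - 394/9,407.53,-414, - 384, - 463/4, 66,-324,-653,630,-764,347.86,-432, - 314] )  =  [-764, - 653, - 432, - 414, - 384,-324, - 314, - 253,  -  463/4, - 394/9,13,63,66, 100,347.86,407.53,489,630,913]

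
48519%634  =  335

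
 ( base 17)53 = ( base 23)3J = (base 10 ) 88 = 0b1011000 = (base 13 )6a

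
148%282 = 148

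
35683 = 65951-30268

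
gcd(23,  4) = 1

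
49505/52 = 49505/52  =  952.02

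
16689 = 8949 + 7740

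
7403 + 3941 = 11344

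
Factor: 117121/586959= 3^( - 1)*17^( - 2)* 173^1 = 173/867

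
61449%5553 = 366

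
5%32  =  5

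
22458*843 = 18932094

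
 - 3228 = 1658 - 4886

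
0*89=0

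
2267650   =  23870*95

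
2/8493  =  2/8493 =0.00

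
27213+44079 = 71292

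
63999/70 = 914 + 19/70  =  914.27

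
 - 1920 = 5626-7546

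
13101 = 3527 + 9574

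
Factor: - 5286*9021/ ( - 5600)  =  2^(- 4)*3^2*5^( -2)*7^(  -  1 )*31^1*97^1*881^1 = 23842503/2800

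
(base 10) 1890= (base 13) b25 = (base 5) 30030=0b11101100010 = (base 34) 1lk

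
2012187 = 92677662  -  90665475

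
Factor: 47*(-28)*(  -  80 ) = 105280 =2^6*5^1*7^1*47^1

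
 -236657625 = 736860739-973518364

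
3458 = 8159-4701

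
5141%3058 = 2083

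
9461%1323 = 200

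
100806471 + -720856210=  - 620049739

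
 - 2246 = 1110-3356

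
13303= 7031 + 6272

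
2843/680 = 2843/680=4.18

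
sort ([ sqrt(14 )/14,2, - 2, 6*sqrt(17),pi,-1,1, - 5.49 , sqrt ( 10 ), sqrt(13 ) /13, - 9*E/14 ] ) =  [ -5.49, - 2, - 9 * E/14, - 1,sqrt(14) /14,sqrt( 13) /13,1,2,pi, sqrt( 10 ),6*sqrt(17) ] 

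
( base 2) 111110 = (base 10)62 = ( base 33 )1t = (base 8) 76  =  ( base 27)28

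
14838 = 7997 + 6841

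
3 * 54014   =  162042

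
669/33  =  20  +  3/11 = 20.27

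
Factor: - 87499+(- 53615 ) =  - 2^1*3^1*29^1*811^1  =  - 141114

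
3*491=1473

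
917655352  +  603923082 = 1521578434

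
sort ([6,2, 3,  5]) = [ 2,  3,5,6]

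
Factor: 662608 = 2^4*41413^1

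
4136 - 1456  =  2680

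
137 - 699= - 562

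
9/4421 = 9/4421 = 0.00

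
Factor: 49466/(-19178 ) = -43^( - 1)* 223^( - 1)*24733^1 = - 24733/9589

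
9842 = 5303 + 4539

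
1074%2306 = 1074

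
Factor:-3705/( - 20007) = 3^(  -  3 ) * 5^1 = 5/27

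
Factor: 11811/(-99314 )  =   - 2^( - 1 )* 3^1*17^(- 1)*23^(  -  1 ) * 31^1 = - 93/782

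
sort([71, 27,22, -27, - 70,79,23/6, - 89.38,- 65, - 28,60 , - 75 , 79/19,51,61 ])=[ - 89.38  , - 75, - 70, - 65,-28, - 27, 23/6,  79/19,22,27,51, 60,61,71, 79 ] 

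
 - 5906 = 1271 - 7177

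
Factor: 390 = 2^1*3^1*5^1*13^1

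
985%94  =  45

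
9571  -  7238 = 2333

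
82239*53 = 4358667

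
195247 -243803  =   - 48556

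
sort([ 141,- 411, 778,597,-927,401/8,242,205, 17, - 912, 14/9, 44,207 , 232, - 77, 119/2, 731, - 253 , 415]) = [ - 927, - 912,- 411, - 253,-77, 14/9, 17, 44, 401/8, 119/2, 141 , 205, 207,232, 242, 415, 597, 731,778]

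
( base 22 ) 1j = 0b101001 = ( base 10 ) 41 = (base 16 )29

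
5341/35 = 152 + 3/5 = 152.60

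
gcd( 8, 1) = 1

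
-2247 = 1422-3669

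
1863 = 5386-3523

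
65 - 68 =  - 3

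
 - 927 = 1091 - 2018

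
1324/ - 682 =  - 2 + 20/341 = - 1.94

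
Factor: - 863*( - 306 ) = 2^1 * 3^2*17^1 * 863^1 = 264078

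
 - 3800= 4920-8720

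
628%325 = 303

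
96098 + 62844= 158942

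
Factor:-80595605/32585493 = - 3^(-1 )*5^1*37^(-1)*163^(  -  1 )*1801^(  -  1 )* 16119121^1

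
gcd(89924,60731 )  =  1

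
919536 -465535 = 454001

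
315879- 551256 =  - 235377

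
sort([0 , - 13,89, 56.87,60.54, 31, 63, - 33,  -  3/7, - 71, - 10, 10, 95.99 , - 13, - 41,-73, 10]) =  [ - 73, - 71, - 41, - 33 ,  -  13, - 13, - 10,-3/7, 0, 10,10,  31, 56.87, 60.54,63, 89,95.99] 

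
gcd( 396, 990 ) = 198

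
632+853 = 1485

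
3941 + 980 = 4921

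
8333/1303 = 8333/1303=   6.40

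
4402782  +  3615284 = 8018066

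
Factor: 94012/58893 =2^2*3^(- 1 )*19^1*67^( - 1 )* 293^ ( - 1)*1237^1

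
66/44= 1  +  1/2 = 1.50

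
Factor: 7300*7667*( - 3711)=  - 207701330100 = -2^2*3^1*5^2*11^1*17^1*41^1*73^1*1237^1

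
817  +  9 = 826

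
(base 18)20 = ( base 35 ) 11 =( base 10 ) 36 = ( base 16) 24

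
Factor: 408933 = 3^2*7^1*6491^1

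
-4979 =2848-7827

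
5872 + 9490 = 15362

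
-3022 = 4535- 7557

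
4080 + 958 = 5038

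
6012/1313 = 4+760/1313 = 4.58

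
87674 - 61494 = 26180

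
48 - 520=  - 472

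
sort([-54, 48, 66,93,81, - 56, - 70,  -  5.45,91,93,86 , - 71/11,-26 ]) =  [ - 70, - 56, - 54, - 26, -71/11, - 5.45,48, 66,  81, 86, 91, 93,93 ] 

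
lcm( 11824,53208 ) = 106416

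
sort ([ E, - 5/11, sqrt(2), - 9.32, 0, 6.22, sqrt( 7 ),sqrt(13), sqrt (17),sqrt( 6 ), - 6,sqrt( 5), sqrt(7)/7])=[ - 9.32, - 6, - 5/11, 0,sqrt ( 7 )/7, sqrt( 2 ), sqrt (5), sqrt(6),sqrt(7),E,sqrt ( 13), sqrt( 17), 6.22 ] 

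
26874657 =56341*477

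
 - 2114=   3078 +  - 5192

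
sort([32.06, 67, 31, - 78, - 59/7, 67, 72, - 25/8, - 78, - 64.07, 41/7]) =[  -  78, - 78, - 64.07,-59/7, - 25/8, 41/7, 31,  32.06, 67,67, 72] 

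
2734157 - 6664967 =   -  3930810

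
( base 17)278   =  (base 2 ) 1011000001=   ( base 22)1A1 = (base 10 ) 705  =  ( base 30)nf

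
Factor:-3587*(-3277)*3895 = 5^1*17^1*19^1*29^1*41^1 * 113^1*211^1 = 45784163105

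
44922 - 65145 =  - 20223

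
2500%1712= 788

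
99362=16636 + 82726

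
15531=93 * 167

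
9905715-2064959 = 7840756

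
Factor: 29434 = 2^1*14717^1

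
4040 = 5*808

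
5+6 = 11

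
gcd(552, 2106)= 6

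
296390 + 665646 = 962036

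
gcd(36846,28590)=6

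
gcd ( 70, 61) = 1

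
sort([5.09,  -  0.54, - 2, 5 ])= [-2, - 0.54, 5, 5.09 ] 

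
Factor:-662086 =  - 2^1*331043^1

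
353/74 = 353/74 = 4.77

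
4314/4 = 2157/2  =  1078.50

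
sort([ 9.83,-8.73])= [-8.73, 9.83 ]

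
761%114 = 77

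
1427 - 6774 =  - 5347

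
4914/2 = 2457 = 2457.00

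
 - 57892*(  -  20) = 1157840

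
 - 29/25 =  - 2 + 21/25=- 1.16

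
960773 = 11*87343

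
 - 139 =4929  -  5068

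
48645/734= 66 + 201/734 = 66.27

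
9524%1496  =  548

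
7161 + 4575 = 11736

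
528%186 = 156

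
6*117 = 702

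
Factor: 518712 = 2^3  *3^1*21613^1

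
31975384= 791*40424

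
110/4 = 27+1/2 = 27.50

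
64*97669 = 6250816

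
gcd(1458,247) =1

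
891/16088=891/16088 = 0.06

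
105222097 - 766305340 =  - 661083243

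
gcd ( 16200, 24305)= 5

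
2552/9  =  2552/9 = 283.56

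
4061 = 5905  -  1844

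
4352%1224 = 680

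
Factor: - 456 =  - 2^3*3^1*19^1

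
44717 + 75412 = 120129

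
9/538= 9/538 = 0.02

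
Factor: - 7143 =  - 3^1*2381^1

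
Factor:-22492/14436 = - 5623/3609 = - 3^ ( - 2 )*401^(- 1 )*5623^1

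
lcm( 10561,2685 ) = 158415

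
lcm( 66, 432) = 4752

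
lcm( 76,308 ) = 5852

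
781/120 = 781/120 = 6.51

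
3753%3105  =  648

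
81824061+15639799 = 97463860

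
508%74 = 64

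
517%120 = 37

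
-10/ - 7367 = 10/7367 = 0.00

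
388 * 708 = 274704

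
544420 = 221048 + 323372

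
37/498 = 37/498 = 0.07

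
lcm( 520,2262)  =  45240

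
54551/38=54551/38  =  1435.55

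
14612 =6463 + 8149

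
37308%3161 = 2537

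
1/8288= 1/8288 = 0.00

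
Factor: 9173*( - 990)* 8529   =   - 2^1*3^3* 5^1*11^1*2843^1*9173^1 = -77454151830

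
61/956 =61/956 =0.06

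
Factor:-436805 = - 5^1*199^1*439^1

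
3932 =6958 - 3026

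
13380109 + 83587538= 96967647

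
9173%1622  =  1063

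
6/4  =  1 + 1/2= 1.50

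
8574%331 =299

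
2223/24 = 92 + 5/8=92.62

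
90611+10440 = 101051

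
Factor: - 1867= -1867^1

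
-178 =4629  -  4807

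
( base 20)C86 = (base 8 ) 11546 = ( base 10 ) 4966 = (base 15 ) 1711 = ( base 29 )5Q7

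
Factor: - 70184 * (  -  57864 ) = 2^6*3^1 * 31^1*283^1*2411^1 = 4061126976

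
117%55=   7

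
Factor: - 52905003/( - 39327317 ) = 3^1*17^1*31^1*109^1*307^1 *39327317^(  -  1) 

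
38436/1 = 38436 = 38436.00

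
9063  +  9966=19029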